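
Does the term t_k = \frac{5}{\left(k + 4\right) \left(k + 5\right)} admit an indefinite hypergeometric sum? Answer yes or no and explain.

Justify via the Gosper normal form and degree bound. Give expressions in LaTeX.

The ratio is (k + 4)/(k + 6).
So A=k + 4 and B=k + 6, with C=1.
Set up (k + 4)·f(k+1) − (k + 5)·f(k) − (1) = 0.
Degrees (1,1,0) ⇒ d ≤ 1.
Solve for f: f(k) = k/4 (degree 1 ≤ 1).
Certificate R = B(k−1)f/C = k*(k + 5)/4 gives s_k = 5*k/(4*(k + 4)).
Check: Δs_k = 5/(k**2 + 9*k + 20). ✓

Yes. s_k = \frac{5 k}{4 \left(k + 4\right)}.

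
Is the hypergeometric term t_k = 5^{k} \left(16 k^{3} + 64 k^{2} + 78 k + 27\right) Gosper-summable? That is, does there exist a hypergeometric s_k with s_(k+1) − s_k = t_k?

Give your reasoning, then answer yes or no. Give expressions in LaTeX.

Yes. s_k = 5^{k} \left(4 k^{3} + k^{2} + 2 k - 2\right).

r(k) = 5*(16*k**3 + 112*k**2 + 254*k + 185)/(16*k**3 + 64*k**2 + 78*k + 27) after simplifying.
So A=5 and B=1, with C=k**3 + 4*k**2 + 39*k/8 + 27/16.
Set up (5)·f(k+1) − (1)·f(k) − (k**3 + 4*k**2 + 39*k/8 + 27/16) = 0.
deg f ≤ 3 (via 0,0,3).
Solving with deg f ≤ 3: f(k) = (4*k**3 + k**2 + 2*k - 2)/16.
So s_k = (B(k−1)f/C)·t_k = ((4*k**3 + k**2 + 2*k - 2)/((2*k + 3)*(8*k**2 + 20*k + 9)))·t_k = 5**k*(4*k**3 + k**2 + 2*k - 2).
s_(k+1) − s_k = 5**k*(16*k**3 + 64*k**2 + 78*k + 27) = t_k.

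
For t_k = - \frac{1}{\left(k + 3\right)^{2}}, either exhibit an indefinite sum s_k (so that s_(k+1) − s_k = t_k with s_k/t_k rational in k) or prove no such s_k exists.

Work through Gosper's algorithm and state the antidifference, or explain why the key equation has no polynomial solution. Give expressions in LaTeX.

t_(k+1)/t_k = (k + 3)**2/(k + 4)**2.
So A=k**2 + 6*k + 9 and B=k**2 + 8*k + 16, with C=1.
Solve (k**2 + 6*k + 9)·f(k+1) − (k**2 + 6*k + 9)·f(k) = 1.
From deg A=2, deg B=2, deg C=0: d=0.
f = c0 ⇒ A·f(k+1) − B(k−1)·f(k) − C = -1. The system {-1 = 0} is inconsistent; no antidifference.

no hypergeometric antidifference exists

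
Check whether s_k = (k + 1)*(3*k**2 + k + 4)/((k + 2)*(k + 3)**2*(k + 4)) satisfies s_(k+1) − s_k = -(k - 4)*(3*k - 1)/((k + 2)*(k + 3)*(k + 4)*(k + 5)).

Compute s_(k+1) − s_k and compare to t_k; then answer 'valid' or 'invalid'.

Invalid: residual 4*(3*k**3 + 6*k**2 - 13*k + 16)/(k**6 + 21*k**5 + 181*k**4 + 819*k**3 + 2050*k**2 + 2688*k + 1440) ≠ 0.

s_(k+1) = (k + 2)*(k + 3*(k + 1)**2 + 5)/((k + 3)*(k + 4)**2*(k + 5))
s_(k+1) − s_k = (-3*k**4 + 4*k**3 + 75*k**2 + 76*k + 16)/(k**6 + 21*k**5 + 181*k**4 + 819*k**3 + 2050*k**2 + 2688*k + 1440)
(s_(k+1) − s_k) − t_k = 4*(3*k**3 + 6*k**2 - 13*k + 16)/(k**6 + 21*k**5 + 181*k**4 + 819*k**3 + 2050*k**2 + 2688*k + 1440)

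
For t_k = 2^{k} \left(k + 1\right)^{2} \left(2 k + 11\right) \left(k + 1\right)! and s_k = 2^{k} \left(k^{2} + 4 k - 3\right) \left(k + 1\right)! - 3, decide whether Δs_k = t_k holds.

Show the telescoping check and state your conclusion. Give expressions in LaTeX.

valid; difference matches t_k

s_(k+1) = 2**(k + 1)*(4*k + (k + 1)**2 + 1)*factorial(k + 2) - 3
s_(k+1) − s_k = 2**k*(k + 1)**2*(2*k + 11)*factorial(k + 1)
(s_(k+1) − s_k) − t_k = 0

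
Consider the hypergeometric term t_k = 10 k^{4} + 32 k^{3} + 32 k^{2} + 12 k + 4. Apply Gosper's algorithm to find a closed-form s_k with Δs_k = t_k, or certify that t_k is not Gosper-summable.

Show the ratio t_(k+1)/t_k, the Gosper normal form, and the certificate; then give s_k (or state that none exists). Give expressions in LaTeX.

Compute t_(k+1)/t_k: get (5*k**4 + 36*k**3 + 94*k**2 + 106*k + 45)/(5*k**4 + 16*k**3 + 16*k**2 + 6*k + 2).
So A=1 and B=1, with C=k**4 + 16*k**3/5 + 16*k**2/5 + 6*k/5 + 2/5.
Need (1)·f(k+1) − (1)·f(k) = k**4 + 16*k**3/5 + 16*k**2/5 + 6*k/5 + 2/5.
deg f ≤ 5 (via 0,0,4).
Coefficient equations give f(k) = k*(2*k**4 + 3*k**3 - 2*k**2 - 2*k + 3)/10.
Get s_k = R·t_k = k*(2*k**4 + 3*k**3 - 2*k**2 - 2*k + 3) with R(k) = B(k−1)f(k)/C(k) = k*(2*k**4 + 3*k**3 - 2*k**2 - 2*k + 3)/(2*(5*k**4 + 16*k**3 + 16*k**2 + 6*k + 2)).
Δs = 10*k**4 + 32*k**3 + 32*k**2 + 12*k + 4, as required.

s_k = k \left(2 k^{4} + 3 k^{3} - 2 k^{2} - 2 k + 3\right)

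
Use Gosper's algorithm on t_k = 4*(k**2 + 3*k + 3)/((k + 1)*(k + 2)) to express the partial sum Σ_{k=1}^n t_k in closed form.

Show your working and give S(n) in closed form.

Ratio r(k) = (k + 1)*(3*k + (k + 1)**2 + 6)/((k + 3)*(k**2 + 3*k + 3)).
A = k + 1, B = k + 3, C = k**2 + 3*k + 3.
f must satisfy (k + 1)·f(k+1) − (k + 2)·f(k) = k**2 + 3*k + 3.
Bound: deg f ≤ 2.
A polynomial solution: f(k) = k*(k + 2).
Then R = B(k−1)f/C = k*(k + 2)**2/(k**2 + 3*k + 3), so s_k = R(k)·t_k = 4*k*(k + 2)/(k + 1).
s_(k+1) − s_k = 4*(k**2 + 3*k + 3)/(k**2 + 3*k + 2) = t_k.
Evaluate: s_(n+1) = 4*(n**2 + 4*n + 3)/(n + 2); subtract s_(1) = 6 ⇒ S(n) = 2*n*(2*n + 5)/(n + 2).

S(n) = 2*n*(2*n + 5)/(n + 2)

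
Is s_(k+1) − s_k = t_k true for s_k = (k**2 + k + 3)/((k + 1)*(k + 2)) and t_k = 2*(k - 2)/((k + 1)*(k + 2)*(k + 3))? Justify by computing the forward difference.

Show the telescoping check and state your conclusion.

s_(k+1) = (k + (k + 1)**2 + 4)/((k + 2)*(k + 3))
s_(k+1) − s_k = 2*(k - 2)/(k**3 + 6*k**2 + 11*k + 6)
(s_(k+1) − s_k) − t_k = 0

Valid — Δs_k = t_k.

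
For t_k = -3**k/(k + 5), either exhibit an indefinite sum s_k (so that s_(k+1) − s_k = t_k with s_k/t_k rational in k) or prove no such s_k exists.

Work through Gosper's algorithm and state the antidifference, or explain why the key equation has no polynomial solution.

not Gosper-summable; s_k does not exist

r(k) = 3*(k + 5)/(k + 6) after simplifying.
Normal form (A,B,C) = (3*k + 15, k + 6, 1).
Need (3*k + 15)·f(k+1) − (k + 5)·f(k) = 1.
Degrees (1,1,0) ⇒ d ≤ -1.
d = -1 < 0 ⇒ no nonzero polynomial f; not summable.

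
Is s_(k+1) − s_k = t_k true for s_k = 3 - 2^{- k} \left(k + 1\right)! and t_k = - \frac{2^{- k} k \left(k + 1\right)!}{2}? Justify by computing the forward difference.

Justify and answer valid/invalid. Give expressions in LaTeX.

Valid — Δs_k = t_k.

s_(k+1) = -2**(-k - 1)*factorial(k + 2) + 3
s_(k+1) − s_k = -k*factorial(k + 1)/(2*2**k)
(s_(k+1) − s_k) − t_k = 0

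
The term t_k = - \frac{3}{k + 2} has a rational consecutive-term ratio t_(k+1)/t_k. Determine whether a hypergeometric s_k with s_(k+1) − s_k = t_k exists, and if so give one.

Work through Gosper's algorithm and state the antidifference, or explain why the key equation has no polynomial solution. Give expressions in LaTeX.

none (Gosper's algorithm certifies no s_k)

Ratio r(k) = (k + 2)/(k + 3).
Factor: A=k + 2; B=k + 3; C=1.
f must satisfy (k + 2)·f(k+1) − (k + 2)·f(k) = 1.
d = 0 from the (1,1,0) case.
Put f(k) = c0: A·f(k+1) − B(k−1)·f(k) − C = -1; need -1 = 0 — inconsistent ⇒ no f, not summable.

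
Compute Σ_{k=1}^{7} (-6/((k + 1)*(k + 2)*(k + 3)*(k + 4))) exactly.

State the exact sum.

The ratio is (k + 1)/(k + 5).
Take A(k)=k + 1, B(k)=k + 5, C(k)=1.
Key eq: (k + 1)·f(k+1) = (k + 4)·f(k) + (1).
From deg A=1, deg B=1, deg C=0: d=3.
A polynomial solution: f(k) = k*(k**2 + 6*k + 11)/18.
Certificate R = B(k−1)f/C = k*(k + 4)*(k**2 + 6*k + 11)/18 gives s_k = k*(-k**2 - 6*k - 11)/(3*(k + 1)*(k + 2)*(k + 3)).
Verify: -6/(k**4 + 10*k**3 + 35*k**2 + 50*k + 24) matches t_k.
Sum = s_(8) − s_(1); s_(8) = -164/495, s_(1) = -1/4 ⇒ -161/1980.

Σ = -161/1980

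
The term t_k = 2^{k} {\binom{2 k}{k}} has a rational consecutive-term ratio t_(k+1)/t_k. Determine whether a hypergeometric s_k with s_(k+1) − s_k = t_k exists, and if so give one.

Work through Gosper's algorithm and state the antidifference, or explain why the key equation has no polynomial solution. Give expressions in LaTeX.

no hypergeometric antidifference exists

r(k) = 4*(2*k + 1)/(k + 1) after simplifying.
Take A(k)=8*k + 4, B(k)=k + 1, C(k)=1.
Key eq: (8*k + 4)·f(k+1) = (k)·f(k) + (1).
d = -1 from the (1,1,0) case.
Negative degree bound (-1): no f exists, t_k not Gosper-summable.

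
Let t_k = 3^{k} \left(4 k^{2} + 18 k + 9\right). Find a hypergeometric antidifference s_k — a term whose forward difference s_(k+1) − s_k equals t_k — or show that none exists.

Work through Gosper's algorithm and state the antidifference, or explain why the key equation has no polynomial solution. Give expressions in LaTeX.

s_k = 3^{k} \left(2 k^{2} + 3 k - 3\right)

t_(k+1)/t_k = 3*(4*k**2 + 26*k + 31)/(4*k**2 + 18*k + 9).
Factor: A=3; B=1; C=k**2 + 9*k/2 + 9/4.
Need (3)·f(k+1) − (1)·f(k) = k**2 + 9*k/2 + 9/4.
Degrees (0,0,2) ⇒ d ≤ 2.
Coefficient equations give f(k) = (2*k**2 + 3*k - 3)/4.
So s_k = (B(k−1)f/C)·t_k = ((2*k**2 + 3*k - 3)/(4*k**2 + 18*k + 9))·t_k = 3**k*(2*k**2 + 3*k - 3).
Verify: 3**k*(4*k**2 + 18*k + 9) matches t_k.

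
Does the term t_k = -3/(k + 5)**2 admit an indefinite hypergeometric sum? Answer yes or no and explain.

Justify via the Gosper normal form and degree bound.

The ratio is (k + 5)**2/(k + 6)**2.
Normal form (A,B,C) = (k**2 + 10*k + 25, k**2 + 12*k + 36, 1).
Set up (k**2 + 10*k + 25)·f(k+1) − (k**2 + 10*k + 25)·f(k) − (1) = 0.
Degrees (2,2,0) ⇒ d ≤ 0.
Generic f = c0 gives residual -1; -1 = 0 cannot hold, so t_k is not Gosper-summable.

No. Not Gosper-summable.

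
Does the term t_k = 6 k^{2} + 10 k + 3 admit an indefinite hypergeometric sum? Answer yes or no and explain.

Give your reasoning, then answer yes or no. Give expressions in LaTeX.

Ratio r(k) = (6*k**2 + 22*k + 19)/(6*k**2 + 10*k + 3).
So A=1 and B=1, with C=k**2 + 5*k/3 + 1/2.
f must satisfy (1)·f(k+1) − (1)·f(k) = k**2 + 5*k/3 + 1/2.
d = 3 from the (0,0,2) case.
A polynomial solution: f(k) = k*(2*k**2 + 2*k - 1)/6.
Get s_k = R·t_k = k*(2*k**2 + 2*k - 1) with R(k) = B(k−1)f(k)/C(k) = k*(2*k**2 + 2*k - 1)/(6*k**2 + 10*k + 3).
Verify: 6*k**2 + 10*k + 3 matches t_k.

Yes. s_k = k \left(2 k^{2} + 2 k - 1\right).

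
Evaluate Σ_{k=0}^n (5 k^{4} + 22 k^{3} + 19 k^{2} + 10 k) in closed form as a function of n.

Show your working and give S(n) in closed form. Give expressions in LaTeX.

The ratio is (5*k**4 + 42*k**3 + 115*k**2 + 134*k + 56)/(k*(5*k**3 + 22*k**2 + 19*k + 10)).
So A=1 and B=1, with C=k**4 + 22*k**3/5 + 19*k**2/5 + 2*k.
Key eq: (1)·f(k+1) = (1)·f(k) + (k**4 + 22*k**3/5 + 19*k**2/5 + 2*k).
Degrees (0,0,4) ⇒ d ≤ 5.
Match coefficients ⇒ f(k) = k*(k - 1)*(k**3 + 4*k**2 + k + 2)/5.
Then R = B(k−1)f/C = (k - 1)*(k**3 + 4*k**2 + k + 2)/(5*k**3 + 22*k**2 + 19*k + 10), so s_k = R(k)·t_k = k*(k**4 + 3*k**3 - 3*k**2 + k - 2).
Verify: k*(5*k**3 + 22*k**2 + 19*k + 10) matches t_k.
s_(n+1) = n*(n**4 + 8*n**3 + 19*n**2 + 20*n + 8) and s_(0) = 0, so S(n) = n*(n**4 + 8*n**3 + 19*n**2 + 20*n + 8).

S(n) = n \left(n^{4} + 8 n^{3} + 19 n^{2} + 20 n + 8\right)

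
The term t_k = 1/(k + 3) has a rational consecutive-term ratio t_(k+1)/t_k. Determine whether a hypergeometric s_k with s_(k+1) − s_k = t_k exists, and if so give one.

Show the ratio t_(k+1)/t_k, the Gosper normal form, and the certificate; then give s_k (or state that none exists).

none — t_k is not Gosper-summable

Compute t_(k+1)/t_k: get (k + 3)/(k + 4).
Factor: A=k + 3; B=k + 4; C=1.
f must satisfy (k + 3)·f(k+1) − (k + 3)·f(k) = 1.
From deg A=1, deg B=1, deg C=0: d=0.
Generic f = c0 gives residual -1; -1 = 0 cannot hold, so t_k is not Gosper-summable.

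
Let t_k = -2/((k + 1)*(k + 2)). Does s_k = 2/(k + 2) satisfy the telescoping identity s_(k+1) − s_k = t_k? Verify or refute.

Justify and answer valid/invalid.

s_(k+1) = 2/(k + 3)
s_(k+1) − s_k = -2/((k + 2)*(k + 3))
(s_(k+1) − s_k) − t_k = 4/(k**3 + 6*k**2 + 11*k + 6)

Invalid: residual 4/(k**3 + 6*k**2 + 11*k + 6) ≠ 0.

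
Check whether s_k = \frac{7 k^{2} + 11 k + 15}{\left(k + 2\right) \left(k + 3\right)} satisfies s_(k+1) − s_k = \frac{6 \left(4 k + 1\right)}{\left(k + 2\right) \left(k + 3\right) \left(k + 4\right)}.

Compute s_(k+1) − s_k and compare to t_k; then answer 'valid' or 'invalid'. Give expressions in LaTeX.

Valid: the claim telescopes to t_k.

s_(k+1) = (11*k + 7*(k + 1)**2 + 26)/((k + 3)*(k + 4))
s_(k+1) − s_k = 6*(4*k + 1)/(k**3 + 9*k**2 + 26*k + 24)
(s_(k+1) − s_k) − t_k = 0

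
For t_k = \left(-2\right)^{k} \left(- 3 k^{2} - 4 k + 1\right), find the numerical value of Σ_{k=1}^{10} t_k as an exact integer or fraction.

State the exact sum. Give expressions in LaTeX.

Σ = -245760

Step 1: r(k) = 2*(-3*k**2 - 10*k - 6)/(3*k**2 + 4*k - 1).
Gosper form: A/B · C(k+1)/C(k) with A=-2, B=1, C=k**2 + 4*k/3 - 1/3.
Set up (-2)·f(k+1) − (1)·f(k) − (k**2 + 4*k/3 - 1/3) = 0.
Degrees (0,0,2) ⇒ d ≤ 2.
Solve for f: f(k) = -(k - 1)*(k + 1)/3 (degree 2 ≤ 2).
Certificate R = B(k−1)f/C = -(k - 1)*(k + 1)/(3*k**2 + 4*k - 1) gives s_k = (-2)**k*(k**2 - 1).
Verify: (-2)**k*(-3*k**2 - 4*k + 1) matches t_k.
Sum = s_(11) − s_(1); s_(11) = -245760, s_(1) = 0 ⇒ -245760.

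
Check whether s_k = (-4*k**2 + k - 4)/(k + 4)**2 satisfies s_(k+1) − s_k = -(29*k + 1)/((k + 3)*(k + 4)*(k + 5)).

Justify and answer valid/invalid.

s_(k+1) = (k - 4*(k + 1)**2 - 3)/(k + 5)**2
s_(k+1) − s_k = 3*(-11*k**2 - 51*k - 4)/(k**4 + 18*k**3 + 121*k**2 + 360*k + 400)
(s_(k+1) − s_k) − t_k = 2*(-2*k**3 + 5*k**2 + 59*k - 8)/(k**5 + 21*k**4 + 175*k**3 + 723*k**2 + 1480*k + 1200)

Invalid: residual 2*(-2*k**3 + 5*k**2 + 59*k - 8)/(k**5 + 21*k**4 + 175*k**3 + 723*k**2 + 1480*k + 1200) ≠ 0.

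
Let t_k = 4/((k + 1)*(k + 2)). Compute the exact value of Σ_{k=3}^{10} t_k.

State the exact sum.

Σ = 2/3

Ratio r(k) = (k + 1)/(k + 3).
So A=k + 1 and B=k + 3, with C=1.
Set up (k + 1)·f(k+1) − (k + 2)·f(k) − (1) = 0.
deg f ≤ 1 (via 1,1,0).
A polynomial solution: f(k) = k.
R(k) = B(k−1)·f(k)/C(k) = k*(k + 2); s_k = R·t_k = 4*k/(k + 1).
s_(k+1) − s_k = 4/(k**2 + 3*k + 2) = t_k.
Σ_(k=3)^(10) t_k = s_(11) − s_(3) = 11/3 − (3) = 2/3.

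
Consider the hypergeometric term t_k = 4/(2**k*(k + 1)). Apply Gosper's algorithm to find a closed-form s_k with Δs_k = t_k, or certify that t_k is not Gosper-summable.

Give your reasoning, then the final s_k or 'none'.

none — t_k is not Gosper-summable

Step 1: r(k) = (k + 1)/(2*(k + 2)).
A = k/2 + 1/2, B = k + 2, C = 1.
Set up (k/2 + 1/2)·f(k+1) − (k + 1)·f(k) − (1) = 0.
deg f ≤ -1 (via 1,1,0).
deg f ≤ -1 is impossible — no certificate.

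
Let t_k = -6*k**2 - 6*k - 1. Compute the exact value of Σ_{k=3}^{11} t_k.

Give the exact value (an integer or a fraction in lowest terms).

Σ = -3393

Step 1: r(k) = (6*k**2 + 18*k + 13)/(6*k**2 + 6*k + 1).
Factor: A=1; B=1; C=k**2 + k + 1/6.
Set up (1)·f(k+1) − (1)·f(k) − (k**2 + k + 1/6) = 0.
Bound: deg f ≤ 3.
Match coefficients ⇒ f(k) = k*(2*k**2 - 1)/6.
Then R = B(k−1)f/C = k*(2*k**2 - 1)/(6*k**2 + 6*k + 1), so s_k = R(k)·t_k = -2*k**3 + k.
Δs = -6*k**2 - 6*k - 1, as required.
Sum = s_(12) − s_(3); s_(12) = -3444, s_(3) = -51 ⇒ -3393.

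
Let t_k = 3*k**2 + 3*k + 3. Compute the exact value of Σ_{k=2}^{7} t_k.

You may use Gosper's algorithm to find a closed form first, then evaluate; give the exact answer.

Σ = 516

t_(k+1)/t_k = (k + (k + 1)**2 + 2)/(k**2 + k + 1).
Factor: A=1; B=1; C=k**2 + k + 1.
Solve (1)·f(k+1) − (1)·f(k) = k**2 + k + 1.
Degrees (0,0,2) ⇒ d ≤ 3.
A polynomial solution: f(k) = k*(k**2 + 2)/3.
R(k) = B(k−1)·f(k)/C(k) = k*(k**2 + 2)/(3*(k**2 + k + 1)); s_k = R·t_k = k*(k**2 + 2).
Check: Δs_k = 3*k**2 + 3*k + 3. ✓
Telescoping: Σ = s_(8) − s_(2) = 528 − (12) = 516.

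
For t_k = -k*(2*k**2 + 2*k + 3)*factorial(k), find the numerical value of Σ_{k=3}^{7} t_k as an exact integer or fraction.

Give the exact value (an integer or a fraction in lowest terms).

Σ = -4475454

Ratio r(k) = (k + 1)**2*(2*k + 2*(k + 1)**2 + 5)/(k*(2*k**2 + 2*k + 3)).
Gosper form: A/B · C(k+1)/C(k) with A=k + 1, B=1, C=k**3 + k**2 + 3*k/2.
Set up (k + 1)·f(k+1) − (1)·f(k) − (k**3 + k**2 + 3*k/2) = 0.
deg f ≤ 2 (via 1,0,3).
Solving with deg f ≤ 2: f(k) = (2*k**2 - 2*k - 1)/2.
Get s_k = R·t_k = (-2*k**2 + 2*k + 1)*factorial(k) with R(k) = B(k−1)f(k)/C(k) = (2*k**2 - 2*k - 1)/(k*(2*k**2 + 2*k + 3)).
s_(k+1) − s_k = -k*(2*k**2 + 2*k + 3)*factorial(k) = t_k.
Σ_(k=3)^(7) t_k = s_(8) − s_(3) = -4475520 − (-66) = -4475454.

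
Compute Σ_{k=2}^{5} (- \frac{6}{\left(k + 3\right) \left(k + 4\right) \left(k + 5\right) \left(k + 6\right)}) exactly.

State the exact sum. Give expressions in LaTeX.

Σ = -26/3465

r(k) = (k + 3)/(k + 7) after simplifying.
Factor: A=k + 3; B=k + 7; C=1.
f must satisfy (k + 3)·f(k+1) − (k + 6)·f(k) = 1.
Bound: deg f ≤ 3.
A polynomial solution: f(k) = k*(k**2 + 12*k + 47)/180.
R(k) = B(k−1)·f(k)/C(k) = k*(k + 6)*(k**2 + 12*k + 47)/180; s_k = R·t_k = k*(-k**2 - 12*k - 47)/(30*(k + 3)*(k + 4)*(k + 5)).
Check: Δs_k = -6/(k**4 + 18*k**3 + 119*k**2 + 342*k + 360). ✓
Telescoping: Σ = s_(6) − s_(2) = -31/990 − (-1/42) = -26/3465.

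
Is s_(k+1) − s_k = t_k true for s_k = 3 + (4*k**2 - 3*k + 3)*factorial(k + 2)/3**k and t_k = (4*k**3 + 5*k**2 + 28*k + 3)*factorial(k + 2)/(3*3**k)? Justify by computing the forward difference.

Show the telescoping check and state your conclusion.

Valid — Δs_k = t_k.

s_(k+1) = -3**(-k - 1)*(3*k - 4*(k + 1)**2)*factorial(k + 3) + 3
s_(k+1) − s_k = (4*k**3 + 5*k**2 + 28*k + 3)*factorial(k + 2)/(3*3**k)
(s_(k+1) − s_k) − t_k = 0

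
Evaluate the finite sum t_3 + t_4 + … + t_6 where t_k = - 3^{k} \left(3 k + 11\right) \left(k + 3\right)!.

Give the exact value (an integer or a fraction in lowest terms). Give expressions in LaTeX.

Σ = -7936166160

The ratio is 3*(k + 4)*(3*k + 14)/(3*k + 11).
Gosper form: A/B · C(k+1)/C(k) with A=3*k + 12, B=1, C=k + 11/3.
f must satisfy (3*k + 12)·f(k+1) − (1)·f(k) = k + 11/3.
Bound: deg f ≤ 0.
Solve for f: f(k) = 1/3 (degree 0 ≤ 0).
R(k) = B(k−1)·f(k)/C(k) = 1/(3*k + 11); s_k = R·t_k = -3**k*factorial(k + 3).
Verify: -3**k*(3*k + 11)*factorial(k + 3) matches t_k.
Telescoping: Σ = s_(7) − s_(3) = -7936185600 − (-19440) = -7936166160.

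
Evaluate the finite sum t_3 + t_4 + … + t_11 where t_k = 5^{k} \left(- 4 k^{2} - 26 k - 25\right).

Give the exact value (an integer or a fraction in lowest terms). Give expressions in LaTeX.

Σ = -46874997375

Ratio r(k) = 5*(4*k**2 + 34*k + 55)/(4*k**2 + 26*k + 25).
Factor: A=5; B=1; C=k**2 + 13*k/2 + 25/4.
Need (5)·f(k+1) − (1)·f(k) = k**2 + 13*k/2 + 25/4.
Degrees (0,0,2) ⇒ d ≤ 2.
Match coefficients ⇒ f(k) = k*(k + 4)/4.
So s_k = (B(k−1)f/C)·t_k = (k*(k + 4)/(4*k**2 + 26*k + 25))·t_k = 5**k*k*(-k - 4).
Δs = 5**k*(-4*k**2 - 26*k - 25), as required.
Σ_(k=3)^(11) t_k = s_(12) − s_(3) = -46875000000 − (-2625) = -46874997375.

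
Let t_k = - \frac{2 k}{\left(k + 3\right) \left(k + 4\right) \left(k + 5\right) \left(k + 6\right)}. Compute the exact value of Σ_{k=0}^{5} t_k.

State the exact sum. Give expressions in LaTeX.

Step 1: r(k) = (k + 1)*(k + 3)/(k*(k + 7)).
Take A(k)=k + 3, B(k)=k + 7, C(k)=k.
Key eq: (k + 3)·f(k+1) = (k + 6)·f(k) + (k).
Degrees (1,1,1) ⇒ d ≤ 3.
Match coefficients ⇒ f(k) = k*(k - 1)*(k + 13)/120.
Then R = B(k−1)f/C = (k - 1)*(k + 6)*(k + 13)/120, so s_k = R(k)·t_k = k*(-k**2 - 12*k + 13)/(60*(k + 3)*(k + 4)*(k + 5)).
Δs = -2*k/(k**4 + 18*k**3 + 119*k**2 + 342*k + 360), as required.
Σ_(k=0)^(5) t_k = s_(6) − s_(0) = -19/1980 − (0) = -19/1980.

Σ = -19/1980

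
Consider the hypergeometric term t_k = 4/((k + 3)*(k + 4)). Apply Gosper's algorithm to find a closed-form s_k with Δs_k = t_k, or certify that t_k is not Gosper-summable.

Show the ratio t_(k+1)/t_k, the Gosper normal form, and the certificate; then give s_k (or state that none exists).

s_k = 4*k/(3*(k + 3))

t_(k+1)/t_k = (k + 3)/(k + 5).
Take A(k)=k + 3, B(k)=k + 5, C(k)=1.
Set up (k + 3)·f(k+1) − (k + 4)·f(k) − (1) = 0.
From deg A=1, deg B=1, deg C=0: d=1.
Solve for f: f(k) = k/3 (degree 1 ≤ 1).
R(k) = B(k−1)·f(k)/C(k) = k*(k + 4)/3; s_k = R·t_k = 4*k/(3*(k + 3)).
Δs = 4/(k**2 + 7*k + 12), as required.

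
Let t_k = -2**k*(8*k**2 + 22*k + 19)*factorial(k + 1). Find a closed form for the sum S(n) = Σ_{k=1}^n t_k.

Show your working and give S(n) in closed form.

S(n) = -8*2**n*n*factorial(n + 2) - 10*2**n*factorial(n + 2) + 20

Ratio r(k) = 2*(8*k**3 + 54*k**2 + 125*k + 98)/(8*k**2 + 22*k + 19).
A = 2*k + 4, B = 1, C = k**2 + 11*k/4 + 19/8.
f must satisfy (2*k + 4)·f(k+1) − (1)·f(k) = k**2 + 11*k/4 + 19/8.
Degrees (1,0,2) ⇒ d ≤ 1.
Match coefficients ⇒ f(k) = (4*k + 1)/8.
Get s_k = R·t_k = -2**k*(4*k + 1)*factorial(k + 1) with R(k) = B(k−1)f(k)/C(k) = (4*k + 1)/(8*k**2 + 22*k + 19).
s_(k+1) − s_k = -2**k*(8*k**2 + 22*k + 19)*factorial(k + 1) = t_k.
Telescope: S(n) = s_(n+1) − s_(1) = -2**(n + 1)*(4*n + 5)*factorial(n + 2) − (-20) = -8*2**n*n*factorial(n + 2) - 10*2**n*factorial(n + 2) + 20.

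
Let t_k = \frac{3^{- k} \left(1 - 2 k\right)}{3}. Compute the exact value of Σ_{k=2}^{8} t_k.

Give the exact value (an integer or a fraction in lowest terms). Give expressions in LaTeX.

The ratio is (2*k + 1)/(3*(2*k - 1)).
Gosper form: A/B · C(k+1)/C(k) with A=1/3, B=1, C=k - 1/2.
f must satisfy (1/3)·f(k+1) − (1)·f(k) = k - 1/2.
deg f ≤ 1 (via 0,0,1).
Match coefficients ⇒ f(k) = -3*k/2.
Then R = B(k−1)f/C = -3*k/(2*k - 1), so s_k = R(k)·t_k = k/3**k.
Δs = (1 - 2*k)/(3*3**k), as required.
Evaluate s at k=9 and k=2: 1/2187 and 2/9; difference -485/2187.

Σ = -485/2187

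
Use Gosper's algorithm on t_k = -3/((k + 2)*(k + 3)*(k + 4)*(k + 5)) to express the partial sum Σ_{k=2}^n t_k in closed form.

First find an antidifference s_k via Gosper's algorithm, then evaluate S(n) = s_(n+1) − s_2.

S(n) = (-n**3 - 12*n**2 - 47*n + 60)/(120*(n**3 + 12*n**2 + 47*n + 60))

t_(k+1)/t_k = (k + 2)/(k + 6).
Factor: A=k + 2; B=k + 6; C=1.
Set up (k + 2)·f(k+1) − (k + 5)·f(k) − (1) = 0.
deg f ≤ 3 (via 1,1,0).
Match coefficients ⇒ f(k) = k*(k**2 + 9*k + 26)/72.
Get s_k = R·t_k = k*(-k**2 - 9*k - 26)/(24*(k + 2)*(k + 3)*(k + 4)) with R(k) = B(k−1)f(k)/C(k) = k*(k + 5)*(k**2 + 9*k + 26)/72.
s_(k+1) − s_k = -3/(k**4 + 14*k**3 + 71*k**2 + 154*k + 120) = t_k.
Σ_(k=2)^n t_k = s_(n+1) − s_(2) = ((-n**3 - 12*n**2 - 47*n - 36)/(24*(n**3 + 12*n**2 + 47*n + 60))) − (-1/30), i.e. (-n**3 - 12*n**2 - 47*n + 60)/(120*(n**3 + 12*n**2 + 47*n + 60)).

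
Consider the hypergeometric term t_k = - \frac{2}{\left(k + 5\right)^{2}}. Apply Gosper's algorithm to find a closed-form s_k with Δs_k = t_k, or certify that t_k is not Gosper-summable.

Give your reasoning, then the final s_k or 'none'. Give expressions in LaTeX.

none (Gosper's algorithm certifies no s_k)

Step 1: r(k) = (k + 5)**2/(k + 6)**2.
Take A(k)=k**2 + 10*k + 25, B(k)=k**2 + 12*k + 36, C(k)=1.
Need (k**2 + 10*k + 25)·f(k+1) − (k**2 + 10*k + 25)·f(k) = 1.
d = 0 from the (2,2,0) case.
Generic f = c0 gives residual -1; -1 = 0 cannot hold, so t_k is not Gosper-summable.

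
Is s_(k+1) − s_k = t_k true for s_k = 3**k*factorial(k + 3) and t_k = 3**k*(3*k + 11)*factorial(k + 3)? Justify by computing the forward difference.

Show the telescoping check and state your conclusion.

Valid — Δs_k = t_k.

s_(k+1) = 3**(k + 1)*factorial(k + 4)
s_(k+1) − s_k = 3**k*(3*k + 11)*factorial(k + 3)
(s_(k+1) − s_k) − t_k = 0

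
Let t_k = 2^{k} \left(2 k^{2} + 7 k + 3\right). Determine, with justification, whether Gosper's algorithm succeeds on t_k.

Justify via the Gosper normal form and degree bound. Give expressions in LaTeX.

Ratio r(k) = 2*(2*k**2 + 11*k + 12)/(2*k**2 + 7*k + 3).
Normal form (A,B,C) = (2, 1, k**2 + 7*k/2 + 3/2).
f must satisfy (2)·f(k+1) − (1)·f(k) = k**2 + 7*k/2 + 3/2.
d = 2 from the (0,0,2) case.
Coefficient equations give f(k) = (2*k**2 - k + 1)/2.
Certificate R = B(k−1)f/C = (2*k**2 - k + 1)/((k + 3)*(2*k + 1)) gives s_k = 2**k*(2*k**2 - k + 1).
s_(k+1) − s_k = 2**k*(2*k**2 + 7*k + 3) = t_k.

Yes. s_k = 2^{k} \left(2 k^{2} - k + 1\right).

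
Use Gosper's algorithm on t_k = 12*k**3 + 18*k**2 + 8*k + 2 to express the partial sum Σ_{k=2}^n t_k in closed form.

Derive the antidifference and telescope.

t_(k+1)/t_k = (6*k**3 + 27*k**2 + 40*k + 20)/(6*k**3 + 9*k**2 + 4*k + 1).
Take A(k)=1, B(k)=1, C(k)=k**3 + 3*k**2/2 + 2*k/3 + 1/6.
Need (1)·f(k+1) − (1)·f(k) = k**3 + 3*k**2/2 + 2*k/3 + 1/6.
From deg A=0, deg B=0, deg C=3: d=4.
Solve for f: f(k) = k*(k + 1)*(3*k**2 - 3*k + 1)/12 (degree 4 ≤ 4).
R(k) = B(k−1)·f(k)/C(k) = k*(3*k**2 - 3*k + 1)/(2*(6*k**2 + 3*k + 1)); s_k = R·t_k = k*(3*k**3 - 2*k + 1).
s_(k+1) − s_k = 12*k**3 + 18*k**2 + 8*k + 2 = t_k.
Evaluate: s_(n+1) = 3*n**4 + 12*n**3 + 16*n**2 + 9*n + 2; subtract s_(2) = 42 ⇒ S(n) = 3*n**4 + 12*n**3 + 16*n**2 + 9*n - 40.

S(n) = 3*n**4 + 12*n**3 + 16*n**2 + 9*n - 40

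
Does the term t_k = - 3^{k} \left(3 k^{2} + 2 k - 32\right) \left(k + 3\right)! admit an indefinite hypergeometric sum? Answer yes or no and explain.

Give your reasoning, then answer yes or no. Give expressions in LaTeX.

Yes. s_k = - 3^{k} \left(k - 4\right) \left(k + 3\right)!.

t_(k+1)/t_k = 3*(3*k**3 + 20*k**2 + 5*k - 108)/(3*k**2 + 2*k - 32).
Take A(k)=3*k + 12, B(k)=1, C(k)=k**2 + 2*k/3 - 32/3.
f must satisfy (3*k + 12)·f(k+1) − (1)·f(k) = k**2 + 2*k/3 - 32/3.
d = 1 from the (1,0,2) case.
A polynomial solution: f(k) = (k - 4)/3.
Certificate R = B(k−1)f/C = (k - 4)/(3*k**2 + 2*k - 32) gives s_k = -3**k*(k - 4)*factorial(k + 3).
Δs = -3**k*(3*k**2 + 2*k - 32)*factorial(k + 3), as required.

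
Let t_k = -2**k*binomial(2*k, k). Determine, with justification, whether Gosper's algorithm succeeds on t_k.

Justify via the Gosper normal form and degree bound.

Ratio r(k) = 4*(2*k + 1)/(k + 1).
So A=8*k + 4 and B=k + 1, with C=1.
Set up (8*k + 4)·f(k+1) − (k)·f(k) − (1) = 0.
Bound: deg f ≤ -1.
d = -1 < 0 ⇒ no nonzero polynomial f; not summable.

No; the degree bound rules out any f.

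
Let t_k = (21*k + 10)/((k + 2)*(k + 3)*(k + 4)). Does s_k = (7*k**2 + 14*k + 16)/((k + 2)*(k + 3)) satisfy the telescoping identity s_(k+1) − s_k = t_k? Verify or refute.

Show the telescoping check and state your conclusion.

s_(k+1) = (14*k + 7*(k + 1)**2 + 30)/((k + 3)*(k + 4))
s_(k+1) − s_k = (21*k + 10)/(k**3 + 9*k**2 + 26*k + 24)
(s_(k+1) − s_k) − t_k = 0

valid (s_(k+1) − s_k reduces to t_k)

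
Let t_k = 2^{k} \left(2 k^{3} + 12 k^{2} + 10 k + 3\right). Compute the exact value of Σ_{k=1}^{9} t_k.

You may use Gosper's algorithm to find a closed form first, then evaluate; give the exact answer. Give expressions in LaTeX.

The ratio is 2*(2*k**3 + 18*k**2 + 40*k + 27)/(2*k**3 + 12*k**2 + 10*k + 3).
A = 2, B = 1, C = k**3 + 6*k**2 + 5*k + 3/2.
Solve (2)·f(k+1) − (1)·f(k) = k**3 + 6*k**2 + 5*k + 3/2.
d = 3 from the (0,0,3) case.
Solving with deg f ≤ 3: f(k) = (2*k**3 - 2*k + 3)/2.
R(k) = B(k−1)·f(k)/C(k) = (2*k**3 - 2*k + 3)/(2*k**3 + 12*k**2 + 10*k + 3); s_k = R·t_k = 2**k*(2*k**3 - 2*k + 3).
s_(k+1) − s_k = 2**k*(2*k**3 + 12*k**2 + 10*k + 3) = t_k.
Sum = s_(10) − s_(1); s_(10) = 2030592, s_(1) = 6 ⇒ 2030586.

Σ = 2030586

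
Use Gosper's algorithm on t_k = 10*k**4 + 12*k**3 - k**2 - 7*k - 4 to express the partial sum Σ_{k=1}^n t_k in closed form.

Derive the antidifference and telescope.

S(n) = n*(2*n**4 + 8*n**3 + 9*n**2 - n - 8)

t_(k+1)/t_k = (10*k**4 + 52*k**3 + 95*k**2 + 67*k + 10)/(10*k**4 + 12*k**3 - k**2 - 7*k - 4).
So A=1 and B=1, with C=k**4 + 6*k**3/5 - k**2/10 - 7*k/10 - 2/5.
Key eq: (1)·f(k+1) = (1)·f(k) + (k**4 + 6*k**3/5 - k**2/10 - 7*k/10 - 2/5).
d = 5 from the (0,0,4) case.
A polynomial solution: f(k) = k*(k + 1)*(2*k**3 - 4*k**2 + k - 1)/10.
Certificate R = B(k−1)f/C = k*(2*k**3 - 4*k**2 + k - 1)/((5*k - 4)*(2*k**2 + 2*k + 1)) gives s_k = 2*k**5 - 2*k**4 - 3*k**3 - k.
Δs = 10*k**4 + 12*k**3 - k**2 - 7*k - 4, as required.
Evaluate: s_(n+1) = 2*n**5 + 8*n**4 + 9*n**3 - n**2 - 8*n - 4; subtract s_(1) = -4 ⇒ S(n) = n*(2*n**4 + 8*n**3 + 9*n**2 - n - 8).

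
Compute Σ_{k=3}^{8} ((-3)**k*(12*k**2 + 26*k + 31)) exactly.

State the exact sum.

Σ = 5214996

Ratio r(k) = 3*(-12*k**2 - 50*k - 69)/(12*k**2 + 26*k + 31).
A = -3, B = 1, C = k**2 + 13*k/6 + 31/12.
Key eq: (-3)·f(k+1) = (1)·f(k) + (k**2 + 13*k/6 + 31/12).
Bound: deg f ≤ 2.
Solve for f: f(k) = -(3*k**2 + 2*k + 4)/12 (degree 2 ≤ 2).
Get s_k = R·t_k = (-3)**k*(-3*k**2 - 2*k - 4) with R(k) = B(k−1)f(k)/C(k) = -(3*k**2 + 2*k + 4)/(12*k**2 + 26*k + 31).
Check: Δs_k = (-3)**k*(12*k**2 + 26*k + 31). ✓
Σ_(k=3)^(8) t_k = s_(9) − s_(3) = 5215995 − (999) = 5214996.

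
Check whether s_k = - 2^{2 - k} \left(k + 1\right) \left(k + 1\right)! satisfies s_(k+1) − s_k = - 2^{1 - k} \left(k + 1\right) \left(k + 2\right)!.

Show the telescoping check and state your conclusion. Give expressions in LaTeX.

Invalid: residual 2^{1 - k} k \left(k + 1\right)! ≠ 0.

s_(k+1) = -2**(1 - k)*(k + 2)*factorial(k + 2)
s_(k+1) − s_k = -2**(1 - k)*(k**2 + 2*k + 2)*factorial(k + 1)
(s_(k+1) − s_k) − t_k = 2**(1 - k)*k*factorial(k + 1)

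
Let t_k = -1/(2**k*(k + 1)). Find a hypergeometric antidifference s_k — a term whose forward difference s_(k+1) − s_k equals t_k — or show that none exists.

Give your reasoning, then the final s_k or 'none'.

none (Gosper's algorithm certifies no s_k)

Step 1: r(k) = (k + 1)/(2*(k + 2)).
Take A(k)=k/2 + 1/2, B(k)=k + 2, C(k)=1.
Key eq: (k/2 + 1/2)·f(k+1) = (k + 1)·f(k) + (1).
d = -1 from the (1,1,0) case.
d = -1 < 0 ⇒ no nonzero polynomial f; not summable.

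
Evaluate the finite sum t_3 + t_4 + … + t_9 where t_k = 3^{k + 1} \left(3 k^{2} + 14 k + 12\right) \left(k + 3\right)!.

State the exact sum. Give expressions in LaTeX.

t_(k+1)/t_k = 3*(3*k**3 + 32*k**2 + 109*k + 116)/(3*k**2 + 14*k + 12).
Factor: A=3*k + 12; B=1; C=k**2 + 14*k/3 + 4.
Solve (3*k + 12)·f(k+1) − (1)·f(k) = k**2 + 14*k/3 + 4.
deg f ≤ 1 (via 1,0,2).
Coefficient equations give f(k) = k/3.
R(k) = B(k−1)·f(k)/C(k) = k/(3*k**2 + 14*k + 12); s_k = R·t_k = 3**(k + 1)*k*factorial(k + 3).
Verify: 3**(k + 1)*(3*k**2 + 14*k + 12)*factorial(k + 3) matches t_k.
Sum = s_(10) − s_(3); s_(10) = 11030980536576000, s_(3) = 174960 ⇒ 11030980536401040.

Σ = 11030980536401040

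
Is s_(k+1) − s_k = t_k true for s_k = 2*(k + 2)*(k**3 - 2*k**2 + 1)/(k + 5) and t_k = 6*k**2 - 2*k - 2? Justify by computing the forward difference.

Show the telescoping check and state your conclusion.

s_(k+1) = 2*k*(k**3 + 4*k**2 + 2*k - 3)/(k + 6)
s_(k+1) − s_k = 2*(3*k**4 + 26*k**3 + 30*k**2 - 23*k - 12)/(k**2 + 11*k + 30)
(s_(k+1) − s_k) − t_k = 12*(-k**3 - 8*k**2 + 3*k + 3)/(k**2 + 11*k + 30)

Invalid: residual 12*(-k**3 - 8*k**2 + 3*k + 3)/(k**2 + 11*k + 30) ≠ 0.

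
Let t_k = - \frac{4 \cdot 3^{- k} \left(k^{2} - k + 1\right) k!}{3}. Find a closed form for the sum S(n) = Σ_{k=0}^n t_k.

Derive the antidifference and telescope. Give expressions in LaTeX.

The ratio is -(k + 1)*(k - (k + 1)**2)/(3*k**2 - 3*k + 3).
Take A(k)=k/3 + 1/3, B(k)=1, C(k)=k**2 - k + 1.
Set up (k/3 + 1/3)·f(k+1) − (1)·f(k) − (k**2 - k + 1) = 0.
Bound: deg f ≤ 1.
Match coefficients ⇒ f(k) = 3*k.
R(k) = B(k−1)·f(k)/C(k) = 3*k/(k**2 - k + 1); s_k = R·t_k = -4*k*factorial(k)/3**k.
Check: Δs_k = -4*(k**2 - k + 1)*factorial(k)/(3*3**k). ✓
Σ_(k=0)^n t_k = s_(n+1) − s_(0) = (-4*3**(-n - 1)*(n + 1)*factorial(n + 1)) − (0), i.e. -4*3**(-n - 1)*(n + 1)*factorial(n + 1).

S(n) = - 4 \cdot 3^{- n - 1} \left(n + 1\right) \left(n + 1\right)!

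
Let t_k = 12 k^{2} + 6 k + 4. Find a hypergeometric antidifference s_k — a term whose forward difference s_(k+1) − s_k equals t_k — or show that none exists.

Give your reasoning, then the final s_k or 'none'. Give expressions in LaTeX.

s_k = k \left(4 k^{2} - 3 k + 3\right)

t_(k+1)/t_k = (6*k**2 + 15*k + 11)/(6*k**2 + 3*k + 2).
Normal form (A,B,C) = (1, 1, k**2 + k/2 + 1/3).
Need (1)·f(k+1) − (1)·f(k) = k**2 + k/2 + 1/3.
d = 3 from the (0,0,2) case.
A polynomial solution: f(k) = k*(4*k**2 - 3*k + 3)/12.
Then R = B(k−1)f/C = k*(4*k**2 - 3*k + 3)/(2*(6*k**2 + 3*k + 2)), so s_k = R(k)·t_k = k*(4*k**2 - 3*k + 3).
s_(k+1) − s_k = 12*k**2 + 6*k + 4 = t_k.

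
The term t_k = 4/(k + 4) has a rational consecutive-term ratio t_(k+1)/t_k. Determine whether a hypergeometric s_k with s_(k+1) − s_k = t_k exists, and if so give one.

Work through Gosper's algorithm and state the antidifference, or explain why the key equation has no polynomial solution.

r(k) = (k + 4)/(k + 5) after simplifying.
Factor: A=k + 4; B=k + 5; C=1.
Key eq: (k + 4)·f(k+1) = (k + 4)·f(k) + (1).
From deg A=1, deg B=1, deg C=0: d=0.
f = c0 ⇒ A·f(k+1) − B(k−1)·f(k) − C = -1. The system {-1 = 0} is inconsistent; no antidifference.

none — t_k is not Gosper-summable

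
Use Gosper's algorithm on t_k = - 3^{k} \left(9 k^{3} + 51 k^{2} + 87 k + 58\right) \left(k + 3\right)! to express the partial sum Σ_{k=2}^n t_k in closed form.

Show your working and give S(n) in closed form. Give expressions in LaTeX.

t_(k+1)/t_k = 3*(9*k**4 + 114*k**3 + 528*k**2 + 1069*k + 820)/(9*k**3 + 51*k**2 + 87*k + 58).
Gosper form: A/B · C(k+1)/C(k) with A=3*k + 12, B=1, C=k**3 + 17*k**2/3 + 29*k/3 + 58/9.
Solve (3*k + 12)·f(k+1) − (1)·f(k) = k**3 + 17*k**2/3 + 29*k/3 + 58/9.
d = 2 from the (1,0,3) case.
Coefficient equations give f(k) = (3*k**2 + 2)/9.
R(k) = B(k−1)·f(k)/C(k) = (3*k**2 + 2)/(9*k**3 + 51*k**2 + 87*k + 58); s_k = R·t_k = -3**k*(3*k**2 + 2)*factorial(k + 3).
Verify: -3**k*(9*k**3 + 51*k**2 + 87*k + 58)*factorial(k + 3) matches t_k.
Telescope: S(n) = s_(n+1) − s_(2) = -3**(n + 1)*(3*n**2 + 6*n + 5)*factorial(n + 4) − (-15120) = -9*3**n*n**2*factorial(n + 4) - 18*3**n*n*factorial(n + 4) - 15*3**n*factorial(n + 4) + 15120.

S(n) = - 9 \cdot 3^{n} n^{2} \left(n + 4\right)! - 18 \cdot 3^{n} n \left(n + 4\right)! - 15 \cdot 3^{n} \left(n + 4\right)! + 15120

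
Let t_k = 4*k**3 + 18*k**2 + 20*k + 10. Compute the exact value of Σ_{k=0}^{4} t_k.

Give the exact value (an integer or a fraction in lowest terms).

r(k) = (2*k**3 + 15*k**2 + 34*k + 26)/(2*k**3 + 9*k**2 + 10*k + 5) after simplifying.
So A=1 and B=1, with C=k**3 + 9*k**2/2 + 5*k + 5/2.
Need (1)·f(k+1) − (1)·f(k) = k**3 + 9*k**2/2 + 5*k + 5/2.
Bound: deg f ≤ 4.
Solve for f: f(k) = k*(k**3 + 4*k**2 + 2*k + 3)/4 (degree 4 ≤ 4).
Get s_k = R·t_k = k*(k**3 + 4*k**2 + 2*k + 3) with R(k) = B(k−1)f(k)/C(k) = k*(k**3 + 4*k**2 + 2*k + 3)/(2*(2*k**3 + 9*k**2 + 10*k + 5)).
Verify: 4*k**3 + 18*k**2 + 20*k + 10 matches t_k.
Σ_(k=0)^(4) t_k = s_(5) − s_(0) = 1190 − (0) = 1190.

Σ = 1190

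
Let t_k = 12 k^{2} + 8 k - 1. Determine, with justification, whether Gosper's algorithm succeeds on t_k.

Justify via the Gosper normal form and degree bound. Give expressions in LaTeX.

t_(k+1)/t_k = (12*k**2 + 32*k + 19)/(12*k**2 + 8*k - 1).
So A=1 and B=1, with C=k**2 + 2*k/3 - 1/12.
f must satisfy (1)·f(k+1) − (1)·f(k) = k**2 + 2*k/3 - 1/12.
Degrees (0,0,2) ⇒ d ≤ 3.
Coefficient equations give f(k) = k*(4*k**2 - 2*k - 3)/12.
R(k) = B(k−1)·f(k)/C(k) = k*(4*k**2 - 2*k - 3)/(12*k**2 + 8*k - 1); s_k = R·t_k = k*(4*k**2 - 2*k - 3).
Δs = 12*k**2 + 8*k - 1, as required.

Yes. s_k = k \left(4 k^{2} - 2 k - 3\right).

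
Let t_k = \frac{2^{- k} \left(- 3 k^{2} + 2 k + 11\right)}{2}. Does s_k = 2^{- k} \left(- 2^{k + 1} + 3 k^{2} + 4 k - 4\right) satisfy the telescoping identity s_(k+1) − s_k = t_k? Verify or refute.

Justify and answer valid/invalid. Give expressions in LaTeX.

s_(k+1) = (-4*2**k + 4*k + 3*(k + 1)**2)/(2*2**k)
s_(k+1) − s_k = (-3*k**2 + 2*k + 11)/(2*2**k)
(s_(k+1) − s_k) − t_k = 0

Valid — Δs_k = t_k.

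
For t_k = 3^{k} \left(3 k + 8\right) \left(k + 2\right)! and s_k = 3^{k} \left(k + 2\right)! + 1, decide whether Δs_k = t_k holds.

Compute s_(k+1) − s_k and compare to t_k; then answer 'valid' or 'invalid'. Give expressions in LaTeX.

s_(k+1) = 3**(k + 1)*factorial(k + 3) + 1
s_(k+1) − s_k = 3**k*(3*k + 8)*factorial(k + 2)
(s_(k+1) − s_k) − t_k = 0

valid; difference matches t_k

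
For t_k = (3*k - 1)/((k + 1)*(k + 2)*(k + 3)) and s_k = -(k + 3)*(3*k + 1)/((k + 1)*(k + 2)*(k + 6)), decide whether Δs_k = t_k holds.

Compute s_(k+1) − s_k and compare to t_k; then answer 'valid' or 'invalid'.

Invalid: residual 9*(-2*k**2 - 9*k + 1)/(k**5 + 19*k**4 + 131*k**3 + 401*k**2 + 540*k + 252) ≠ 0.

s_(k+1) = -(k + 4)*(3*k + 4)/((k + 2)*(k + 3)*(k + 7))
s_(k+1) − s_k = (3*k**3 + 20*k**2 + 32*k - 33)/(k**5 + 19*k**4 + 131*k**3 + 401*k**2 + 540*k + 252)
(s_(k+1) − s_k) − t_k = 9*(-2*k**2 - 9*k + 1)/(k**5 + 19*k**4 + 131*k**3 + 401*k**2 + 540*k + 252)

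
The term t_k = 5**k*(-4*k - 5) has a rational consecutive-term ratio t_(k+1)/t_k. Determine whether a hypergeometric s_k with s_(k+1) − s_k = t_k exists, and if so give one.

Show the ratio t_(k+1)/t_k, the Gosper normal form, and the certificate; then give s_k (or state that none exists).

Ratio r(k) = 5*(4*k + 9)/(4*k + 5).
A = 5, B = 1, C = k + 5/4.
Need (5)·f(k+1) − (1)·f(k) = k + 5/4.
Degrees (0,0,1) ⇒ d ≤ 1.
Solve for f: f(k) = k/4 (degree 1 ≤ 1).
Certificate R = B(k−1)f/C = k/(4*k + 5) gives s_k = -5**k*k.
s_(k+1) − s_k = 5**k*(-4*k - 5) = t_k.

s_k = -5**k*k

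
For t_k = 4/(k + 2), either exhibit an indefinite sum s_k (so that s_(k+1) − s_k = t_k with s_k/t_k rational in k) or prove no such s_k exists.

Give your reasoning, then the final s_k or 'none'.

t_(k+1)/t_k = (k + 2)/(k + 3).
Gosper form: A/B · C(k+1)/C(k) with A=k + 2, B=k + 3, C=1.
Key eq: (k + 2)·f(k+1) = (k + 2)·f(k) + (1).
d = 0 from the (1,1,0) case.
Generic f = c0 gives residual -1; -1 = 0 cannot hold, so t_k is not Gosper-summable.

not Gosper-summable; s_k does not exist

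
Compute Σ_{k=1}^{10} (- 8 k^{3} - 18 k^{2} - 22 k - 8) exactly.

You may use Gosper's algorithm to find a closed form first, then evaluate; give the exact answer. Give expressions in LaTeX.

Step 1: r(k) = (4*k**3 + 21*k**2 + 41*k + 28)/(4*k**3 + 9*k**2 + 11*k + 4).
Take A(k)=1, B(k)=1, C(k)=k**3 + 9*k**2/4 + 11*k/4 + 1.
Key eq: (1)·f(k+1) = (1)·f(k) + (k**3 + 9*k**2/4 + 11*k/4 + 1).
Degrees (0,0,3) ⇒ d ≤ 4.
Solving with deg f ≤ 4: f(k) = k**2*(k**2 + k + 2)/4.
Then R = B(k−1)f/C = k**2*(k**2 + k + 2)/(4*k**3 + 9*k**2 + 11*k + 4), so s_k = R(k)·t_k = 2*k**2*(-k**2 - k - 2).
s_(k+1) − s_k = -8*k**3 - 18*k**2 - 22*k - 8 = t_k.
Sum = s_(11) − s_(1); s_(11) = -32428, s_(1) = -8 ⇒ -32420.

Σ = -32420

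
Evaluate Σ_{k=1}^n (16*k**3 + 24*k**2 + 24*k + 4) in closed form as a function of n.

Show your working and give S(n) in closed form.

S(n) = 4*n*(n**3 + 4*n**2 + 7*n + 5)

Step 1: r(k) = (4*k**3 + 18*k**2 + 30*k + 17)/(4*k**3 + 6*k**2 + 6*k + 1).
Factor: A=1; B=1; C=k**3 + 3*k**2/2 + 3*k/2 + 1/4.
Need (1)·f(k+1) − (1)·f(k) = k**3 + 3*k**2/2 + 3*k/2 + 1/4.
Degrees (0,0,3) ⇒ d ≤ 4.
Coefficient equations give f(k) = k*(k**3 + k - 1)/4.
R(k) = B(k−1)·f(k)/C(k) = k*(k**3 + k - 1)/(4*k**3 + 6*k**2 + 6*k + 1); s_k = R·t_k = 4*k*(k**3 + k - 1).
Check: Δs_k = 16*k**3 + 24*k**2 + 24*k + 4. ✓
s_(n+1) = 4*n**4 + 16*n**3 + 28*n**2 + 20*n + 4 and s_(1) = 4, so S(n) = 4*n*(n**3 + 4*n**2 + 7*n + 5).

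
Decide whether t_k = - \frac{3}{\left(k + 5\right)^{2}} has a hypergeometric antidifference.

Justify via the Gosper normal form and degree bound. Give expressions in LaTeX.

Ratio r(k) = (k + 5)**2/(k + 6)**2.
Take A(k)=k**2 + 10*k + 25, B(k)=k**2 + 12*k + 36, C(k)=1.
Need (k**2 + 10*k + 25)·f(k+1) − (k**2 + 10*k + 25)·f(k) = 1.
Degrees (2,2,0) ⇒ d ≤ 0.
Write f(k) = c0. Then LHS − RHS = -1, requiring -1 = 0: contradictory. No certificate.

No; the coefficient equations for f are inconsistent.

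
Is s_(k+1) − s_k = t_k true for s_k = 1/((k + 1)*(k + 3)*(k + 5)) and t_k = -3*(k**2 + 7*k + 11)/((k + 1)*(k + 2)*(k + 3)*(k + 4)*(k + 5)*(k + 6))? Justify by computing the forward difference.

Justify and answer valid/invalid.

Valid: the claim telescopes to t_k.

s_(k+1) = 1/((k + 2)*(k + 4)*(k + 6))
s_(k+1) − s_k = 1/((k + 2)*(k + 4)*(k + 6)) - 1/((k + 1)*(k + 3)*(k + 5))
(s_(k+1) − s_k) − t_k = 0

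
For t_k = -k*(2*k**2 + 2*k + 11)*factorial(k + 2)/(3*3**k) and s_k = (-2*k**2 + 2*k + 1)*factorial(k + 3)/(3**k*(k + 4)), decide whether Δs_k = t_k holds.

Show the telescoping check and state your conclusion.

s_(k+1) = -(2*k**2 + 2*k - 1)*factorial(k + 4)/(3*3**k*(k + 5))
s_(k+1) − s_k = -(2*k**4 + 12*k**3 + 23*k**2 + 57*k - 1)*factorial(k + 3)/(3*3**k*(k + 4)*(k + 5))
(s_(k+1) − s_k) − t_k = (2*k**4 + 10*k**3 + 13*k**2 + 50*k + 3)*factorial(k + 2)/(3*3**k*(k + 4)*(k + 5))

Invalid: residual (2*k**4 + 10*k**3 + 13*k**2 + 50*k + 3)*factorial(k + 2)/(3*3**k*(k + 4)*(k + 5)) ≠ 0.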